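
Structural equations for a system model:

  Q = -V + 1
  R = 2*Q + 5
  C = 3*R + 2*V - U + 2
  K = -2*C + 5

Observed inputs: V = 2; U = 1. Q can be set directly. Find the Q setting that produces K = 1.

Q = -3

Intervening on Q fixes its value directly, overriding its dependence on V.
Substituting into the C equation gives C = 6*Q + 20.
This gives K = -12*Q - 35.
Solve -12*Q - 35 = 1: Q = (1 + 35) / -12 = -3.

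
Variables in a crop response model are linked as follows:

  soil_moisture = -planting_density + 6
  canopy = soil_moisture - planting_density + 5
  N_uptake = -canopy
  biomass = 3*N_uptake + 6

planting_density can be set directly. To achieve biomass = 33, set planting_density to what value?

planting_density = 10

Substituting into the canopy equation gives canopy = -2*planting_density + 11.
Substituting into the N_uptake equation gives N_uptake = 2*planting_density - 11.
Substituting into the biomass equation gives biomass = 6*planting_density - 27.
Solve 6*planting_density - 27 = 33: planting_density = (33 + 27) / 6 = 10.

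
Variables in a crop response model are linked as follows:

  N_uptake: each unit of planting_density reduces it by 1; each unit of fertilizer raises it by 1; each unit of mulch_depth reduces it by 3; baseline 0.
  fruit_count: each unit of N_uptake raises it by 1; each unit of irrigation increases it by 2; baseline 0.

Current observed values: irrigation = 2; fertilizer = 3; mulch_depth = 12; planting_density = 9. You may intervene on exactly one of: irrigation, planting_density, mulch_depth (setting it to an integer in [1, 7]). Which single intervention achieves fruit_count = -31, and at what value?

Intervening on irrigation: fruit_count = 2*irrigation - 42. Reaching -31 requires irrigation = 11/2, not an integer.
Intervening on planting_density: with other inputs at their observed values, fruit_count = -planting_density - 29. Solving for -31 gives planting_density = 2, within [1, 7].
Intervening on mulch_depth: fruit_count = -3*mulch_depth - 2. Reaching -31 requires mulch_depth = 29/3, not an integer.

set planting_density = 2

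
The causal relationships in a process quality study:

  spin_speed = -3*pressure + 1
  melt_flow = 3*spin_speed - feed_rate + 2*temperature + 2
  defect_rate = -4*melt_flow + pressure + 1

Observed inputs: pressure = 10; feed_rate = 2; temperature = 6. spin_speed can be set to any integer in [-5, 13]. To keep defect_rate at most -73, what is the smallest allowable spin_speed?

Intervening on spin_speed fixes its value directly, overriding its dependence on pressure.
Substituting into the melt_flow equation gives melt_flow = 3*spin_speed + 12.
Substituting into the defect_rate equation gives defect_rate = -12*spin_speed - 37.
Require -12*spin_speed - 37 ≤ -73, so spin_speed ≥ 3.
The smallest integer in [-5, 13] satisfying this is 3.

spin_speed = 3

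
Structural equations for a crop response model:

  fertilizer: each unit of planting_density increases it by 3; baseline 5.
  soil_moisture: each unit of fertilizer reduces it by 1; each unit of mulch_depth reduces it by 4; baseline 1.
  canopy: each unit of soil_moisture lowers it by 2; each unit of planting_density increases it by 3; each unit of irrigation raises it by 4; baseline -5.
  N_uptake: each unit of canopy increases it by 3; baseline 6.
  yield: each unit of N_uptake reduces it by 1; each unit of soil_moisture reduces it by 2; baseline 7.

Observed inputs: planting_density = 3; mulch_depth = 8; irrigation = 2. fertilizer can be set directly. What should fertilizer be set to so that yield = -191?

fertilizer = 8

Intervening on fertilizer fixes its value directly, overriding its dependence on planting_density.
Substituting into the soil_moisture equation gives soil_moisture = -fertilizer - 31.
Substituting into the canopy equation gives canopy = 2*fertilizer + 74.
Substituting into the N_uptake equation gives N_uptake = 6*fertilizer + 228.
Substituting into the yield equation gives yield = -4*fertilizer - 159.
Solve -4*fertilizer - 159 = -191: fertilizer = (-191 + 159) / -4 = 8.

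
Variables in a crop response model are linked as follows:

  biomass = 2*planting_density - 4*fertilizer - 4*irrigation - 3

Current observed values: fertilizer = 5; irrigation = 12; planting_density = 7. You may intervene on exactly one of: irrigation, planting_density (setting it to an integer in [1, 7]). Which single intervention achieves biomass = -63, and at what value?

Intervening on irrigation: biomass = -4*irrigation - 9. Reaching -63 requires irrigation = 27/2, not an integer.
Intervening on planting_density: with other inputs at their observed values, biomass = 2*planting_density - 71. Solving for -63 gives planting_density = 4, within [1, 7].

set planting_density = 4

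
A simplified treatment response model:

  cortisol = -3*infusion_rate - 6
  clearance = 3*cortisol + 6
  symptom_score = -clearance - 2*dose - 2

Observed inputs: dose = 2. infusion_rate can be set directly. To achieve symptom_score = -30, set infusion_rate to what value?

infusion_rate = -4

Substituting into the clearance equation gives clearance = -9*infusion_rate - 12.
Substituting into the symptom_score equation gives symptom_score = 9*infusion_rate + 6.
Solve 9*infusion_rate + 6 = -30: infusion_rate = (-30 - 6) / 9 = -4.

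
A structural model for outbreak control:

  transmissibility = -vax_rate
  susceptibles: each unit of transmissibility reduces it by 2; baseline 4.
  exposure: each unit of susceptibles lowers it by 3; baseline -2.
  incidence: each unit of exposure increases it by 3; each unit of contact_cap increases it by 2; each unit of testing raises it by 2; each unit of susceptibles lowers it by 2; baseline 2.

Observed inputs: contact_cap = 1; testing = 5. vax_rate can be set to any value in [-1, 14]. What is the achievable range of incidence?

-344 to -14

Substituting into the susceptibles equation gives susceptibles = 2*vax_rate + 4.
Substituting into the exposure equation gives exposure = -6*vax_rate - 14.
Substituting into the incidence equation gives incidence = -22*vax_rate - 36.
Linear in vax_rate, so extremes are at the endpoints: vax_rate = -1 gives incidence = -14; vax_rate = 14 gives incidence = -344.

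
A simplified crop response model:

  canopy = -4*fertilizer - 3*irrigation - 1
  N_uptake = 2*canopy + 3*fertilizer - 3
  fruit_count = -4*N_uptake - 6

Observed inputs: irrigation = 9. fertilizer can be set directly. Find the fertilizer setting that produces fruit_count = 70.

fertilizer = -8

Substituting into the canopy equation gives canopy = -4*fertilizer - 28.
Substituting into the N_uptake equation gives N_uptake = -5*fertilizer - 59.
Substituting into the fruit_count equation gives fruit_count = 20*fertilizer + 230.
Solve 20*fertilizer + 230 = 70: fertilizer = (70 - 230) / 20 = -8.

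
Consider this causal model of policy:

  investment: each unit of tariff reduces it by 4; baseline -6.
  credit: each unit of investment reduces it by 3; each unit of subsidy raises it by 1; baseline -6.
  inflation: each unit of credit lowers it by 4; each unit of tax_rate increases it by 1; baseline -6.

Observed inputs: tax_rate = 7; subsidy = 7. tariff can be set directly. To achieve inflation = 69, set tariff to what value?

Substituting into the credit equation gives credit = 12*tariff + 19.
Substituting into the inflation equation gives inflation = -48*tariff - 75.
Solve -48*tariff - 75 = 69: tariff = (69 + 75) / -48 = -3.

tariff = -3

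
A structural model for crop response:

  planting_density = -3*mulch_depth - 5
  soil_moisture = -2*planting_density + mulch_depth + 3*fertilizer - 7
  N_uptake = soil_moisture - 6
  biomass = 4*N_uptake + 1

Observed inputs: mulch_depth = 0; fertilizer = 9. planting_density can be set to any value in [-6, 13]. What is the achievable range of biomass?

Intervening on planting_density fixes its value directly, overriding its dependence on mulch_depth.
Substituting into the soil_moisture equation gives soil_moisture = -2*planting_density + 20.
Substituting into the N_uptake equation gives N_uptake = -2*planting_density + 14.
Substituting into the biomass equation gives biomass = -8*planting_density + 57.
Linear in planting_density, so extremes are at the endpoints: planting_density = -6 gives biomass = 105; planting_density = 13 gives biomass = -47.

-47 to 105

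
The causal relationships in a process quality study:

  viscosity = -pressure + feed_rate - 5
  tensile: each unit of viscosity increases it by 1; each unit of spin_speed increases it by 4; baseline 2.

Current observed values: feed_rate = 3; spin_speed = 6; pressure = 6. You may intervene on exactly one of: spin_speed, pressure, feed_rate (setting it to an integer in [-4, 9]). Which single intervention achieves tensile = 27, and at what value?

Intervening on spin_speed: tensile = 4*spin_speed - 6. Reaching 27 requires spin_speed = 33/4, not an integer.
Intervening on pressure: with other inputs at their observed values, tensile = -pressure + 24. Solving for 27 gives pressure = -3, within [-4, 9].
Intervening on feed_rate: tensile = feed_rate + 15. Reaching 27 requires feed_rate = 12, outside [-4, 9].

set pressure = -3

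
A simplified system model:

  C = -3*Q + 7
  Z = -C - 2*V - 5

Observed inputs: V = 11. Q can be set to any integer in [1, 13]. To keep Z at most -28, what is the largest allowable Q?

Substituting into the Z equation gives Z = 3*Q - 34.
Require 3*Q - 34 ≤ -28, so Q ≤ 2.
The largest integer in [1, 13] satisfying this is 2.

Q = 2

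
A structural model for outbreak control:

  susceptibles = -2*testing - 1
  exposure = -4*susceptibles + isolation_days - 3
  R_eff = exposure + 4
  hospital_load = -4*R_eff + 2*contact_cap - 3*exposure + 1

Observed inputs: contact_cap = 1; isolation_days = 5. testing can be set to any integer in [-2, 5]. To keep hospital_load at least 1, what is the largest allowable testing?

Substituting into the exposure equation gives exposure = 8*testing + 6.
This gives R_eff = 8*testing + 10.
Substituting into the hospital_load equation gives hospital_load = -56*testing - 55.
Require -56*testing - 55 ≥ 1, so testing ≤ -1.
The largest integer in [-2, 5] satisfying this is -1.

testing = -1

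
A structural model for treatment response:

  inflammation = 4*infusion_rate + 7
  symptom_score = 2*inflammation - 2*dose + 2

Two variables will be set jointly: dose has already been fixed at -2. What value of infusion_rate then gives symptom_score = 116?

infusion_rate = 12

With dose held at -2:
Substituting into the symptom_score equation gives symptom_score = 8*infusion_rate + 20.
Solve 8*infusion_rate + 20 = 116: infusion_rate = (116 - 20) / 8 = 12.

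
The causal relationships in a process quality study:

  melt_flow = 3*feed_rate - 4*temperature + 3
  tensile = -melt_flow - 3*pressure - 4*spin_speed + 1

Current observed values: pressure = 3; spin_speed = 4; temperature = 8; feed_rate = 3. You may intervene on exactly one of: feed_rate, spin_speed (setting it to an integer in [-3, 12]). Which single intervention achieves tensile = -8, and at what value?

Intervening on feed_rate: tensile = -3*feed_rate + 5. Reaching -8 requires feed_rate = 13/3, not an integer.
Intervening on spin_speed: with other inputs at their observed values, tensile = -4*spin_speed + 12. Solving for -8 gives spin_speed = 5, within [-3, 12].

set spin_speed = 5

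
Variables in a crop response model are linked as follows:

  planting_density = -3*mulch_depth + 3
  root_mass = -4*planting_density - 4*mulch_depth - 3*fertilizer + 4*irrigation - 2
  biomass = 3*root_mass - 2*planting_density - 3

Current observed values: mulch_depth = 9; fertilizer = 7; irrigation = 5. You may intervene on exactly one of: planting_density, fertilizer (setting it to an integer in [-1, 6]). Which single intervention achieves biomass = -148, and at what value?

Intervening on planting_density: with other inputs at their observed values, biomass = -14*planting_density - 120. Solving for -148 gives planting_density = 2, within [-1, 6].
Intervening on fertilizer: biomass = -9*fertilizer + 279. Reaching -148 requires fertilizer = 427/9, not an integer.

set planting_density = 2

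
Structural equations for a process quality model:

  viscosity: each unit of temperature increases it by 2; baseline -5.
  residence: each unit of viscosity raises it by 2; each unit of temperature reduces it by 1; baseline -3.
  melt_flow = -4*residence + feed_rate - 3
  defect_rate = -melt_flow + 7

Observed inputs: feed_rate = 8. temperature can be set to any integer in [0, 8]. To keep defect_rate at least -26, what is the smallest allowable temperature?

temperature = 2

Substituting into the residence equation gives residence = 3*temperature - 13.
Substituting into the melt_flow equation gives melt_flow = -12*temperature + 57.
Substituting into the defect_rate equation gives defect_rate = 12*temperature - 50.
Require 12*temperature - 50 ≥ -26, so temperature ≥ 2.
The smallest integer in [0, 8] satisfying this is 2.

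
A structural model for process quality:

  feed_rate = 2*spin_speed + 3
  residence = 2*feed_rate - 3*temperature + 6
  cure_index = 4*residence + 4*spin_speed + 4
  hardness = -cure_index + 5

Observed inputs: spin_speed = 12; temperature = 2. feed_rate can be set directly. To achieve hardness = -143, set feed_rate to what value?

feed_rate = 12

Intervening on feed_rate fixes its value directly, overriding its dependence on spin_speed.
Substituting into the residence equation gives residence = 2*feed_rate.
So cure_index = 8*feed_rate + 52.
Substituting into the hardness equation gives hardness = -8*feed_rate - 47.
Solve -8*feed_rate - 47 = -143: feed_rate = (-143 + 47) / -8 = 12.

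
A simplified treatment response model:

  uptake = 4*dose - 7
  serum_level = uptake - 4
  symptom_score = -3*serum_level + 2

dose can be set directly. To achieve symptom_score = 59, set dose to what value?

dose = -2

Substituting into the serum_level equation gives serum_level = 4*dose - 11.
So symptom_score = -12*dose + 35.
Solve -12*dose + 35 = 59: dose = (59 - 35) / -12 = -2.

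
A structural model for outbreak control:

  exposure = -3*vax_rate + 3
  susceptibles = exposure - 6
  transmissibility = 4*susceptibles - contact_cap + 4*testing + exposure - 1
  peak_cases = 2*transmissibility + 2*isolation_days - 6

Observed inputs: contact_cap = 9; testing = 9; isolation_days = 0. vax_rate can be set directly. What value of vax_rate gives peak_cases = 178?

vax_rate = -5

Substituting into the susceptibles equation gives susceptibles = -3*vax_rate - 3.
So transmissibility = -15*vax_rate + 17.
Substituting into the peak_cases equation gives peak_cases = -30*vax_rate + 28.
Solve -30*vax_rate + 28 = 178: vax_rate = (178 - 28) / -30 = -5.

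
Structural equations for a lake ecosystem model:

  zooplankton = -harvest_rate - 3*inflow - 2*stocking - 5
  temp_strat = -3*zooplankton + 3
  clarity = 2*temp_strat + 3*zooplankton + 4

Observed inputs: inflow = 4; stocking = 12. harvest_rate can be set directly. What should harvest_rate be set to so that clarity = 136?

Substituting into the zooplankton equation gives zooplankton = -harvest_rate - 41.
Substituting into the temp_strat equation gives temp_strat = 3*harvest_rate + 126.
Substituting into the clarity equation gives clarity = 3*harvest_rate + 133.
Solve 3*harvest_rate + 133 = 136: harvest_rate = (136 - 133) / 3 = 1.

harvest_rate = 1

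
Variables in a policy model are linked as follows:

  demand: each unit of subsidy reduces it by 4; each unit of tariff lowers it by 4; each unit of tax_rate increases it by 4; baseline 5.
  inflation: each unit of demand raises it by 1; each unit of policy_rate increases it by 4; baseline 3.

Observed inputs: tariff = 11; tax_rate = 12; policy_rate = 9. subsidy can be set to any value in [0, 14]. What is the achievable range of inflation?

Substituting into the demand equation gives demand = -4*subsidy + 9.
So inflation = -4*subsidy + 48.
Linear in subsidy, so extremes are at the endpoints: subsidy = 0 gives inflation = 48; subsidy = 14 gives inflation = -8.

-8 to 48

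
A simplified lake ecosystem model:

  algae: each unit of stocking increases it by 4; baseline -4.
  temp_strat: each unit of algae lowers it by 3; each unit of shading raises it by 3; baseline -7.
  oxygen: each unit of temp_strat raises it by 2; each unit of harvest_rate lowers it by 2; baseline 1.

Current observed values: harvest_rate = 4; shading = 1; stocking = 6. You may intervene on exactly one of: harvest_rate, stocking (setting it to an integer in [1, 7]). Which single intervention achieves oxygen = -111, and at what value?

set stocking = 5

Intervening on harvest_rate: oxygen = -2*harvest_rate - 127. Reaching -111 requires harvest_rate = -8, outside [1, 7].
Intervening on stocking: with other inputs at their observed values, oxygen = -24*stocking + 9. Solving for -111 gives stocking = 5, within [1, 7].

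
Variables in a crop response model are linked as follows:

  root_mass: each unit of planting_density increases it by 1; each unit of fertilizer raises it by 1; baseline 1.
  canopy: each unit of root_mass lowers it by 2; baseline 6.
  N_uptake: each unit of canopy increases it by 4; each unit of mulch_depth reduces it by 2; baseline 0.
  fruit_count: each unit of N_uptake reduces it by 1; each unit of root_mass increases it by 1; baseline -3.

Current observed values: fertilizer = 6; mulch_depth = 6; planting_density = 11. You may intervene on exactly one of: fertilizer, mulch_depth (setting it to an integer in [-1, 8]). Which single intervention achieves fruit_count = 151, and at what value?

set mulch_depth = 8

Intervening on fertilizer: fruit_count = 9*fertilizer + 93. Reaching 151 requires fertilizer = 58/9, not an integer.
Intervening on mulch_depth: with other inputs at their observed values, fruit_count = 2*mulch_depth + 135. Solving for 151 gives mulch_depth = 8, within [-1, 8].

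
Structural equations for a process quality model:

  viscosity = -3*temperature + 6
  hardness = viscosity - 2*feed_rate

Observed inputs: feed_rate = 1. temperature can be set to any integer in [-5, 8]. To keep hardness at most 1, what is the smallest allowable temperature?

temperature = 1

Substituting into the hardness equation gives hardness = -3*temperature + 4.
Require -3*temperature + 4 ≤ 1, so temperature ≥ 1.
The smallest integer in [-5, 8] satisfying this is 1.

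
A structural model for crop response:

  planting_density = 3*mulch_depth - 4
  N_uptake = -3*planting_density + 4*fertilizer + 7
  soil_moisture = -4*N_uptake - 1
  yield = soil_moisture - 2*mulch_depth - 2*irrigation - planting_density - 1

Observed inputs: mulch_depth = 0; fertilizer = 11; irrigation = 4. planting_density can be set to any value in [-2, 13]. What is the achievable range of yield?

Intervening on planting_density fixes its value directly, overriding its dependence on mulch_depth.
Substituting into the N_uptake equation gives N_uptake = -3*planting_density + 51.
Substituting into the soil_moisture equation gives soil_moisture = 12*planting_density - 205.
Substituting into the yield equation gives yield = 11*planting_density - 214.
Linear in planting_density, so extremes are at the endpoints: planting_density = -2 gives yield = -236; planting_density = 13 gives yield = -71.

-236 to -71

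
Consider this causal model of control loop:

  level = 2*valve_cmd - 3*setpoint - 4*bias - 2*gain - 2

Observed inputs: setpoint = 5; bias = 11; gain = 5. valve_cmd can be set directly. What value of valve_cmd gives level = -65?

valve_cmd = 3

Substituting into the level equation gives level = 2*valve_cmd - 71.
Solve 2*valve_cmd - 71 = -65: valve_cmd = (-65 + 71) / 2 = 3.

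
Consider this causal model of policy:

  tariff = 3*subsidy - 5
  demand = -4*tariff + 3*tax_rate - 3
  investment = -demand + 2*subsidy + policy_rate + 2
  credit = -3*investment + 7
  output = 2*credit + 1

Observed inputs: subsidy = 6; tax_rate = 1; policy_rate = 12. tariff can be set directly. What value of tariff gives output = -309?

tariff = 7

Intervening on tariff fixes its value directly, overriding its dependence on subsidy.
Substituting into the demand equation gives demand = -4*tariff.
So investment = 4*tariff + 26.
Substituting into the credit equation gives credit = -12*tariff - 71.
Substituting into the output equation gives output = -24*tariff - 141.
Solve -24*tariff - 141 = -309: tariff = (-309 + 141) / -24 = 7.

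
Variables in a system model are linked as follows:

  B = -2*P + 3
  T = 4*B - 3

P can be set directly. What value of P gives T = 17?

Substituting into the T equation gives T = -8*P + 9.
Solve -8*P + 9 = 17: P = (17 - 9) / -8 = -1.

P = -1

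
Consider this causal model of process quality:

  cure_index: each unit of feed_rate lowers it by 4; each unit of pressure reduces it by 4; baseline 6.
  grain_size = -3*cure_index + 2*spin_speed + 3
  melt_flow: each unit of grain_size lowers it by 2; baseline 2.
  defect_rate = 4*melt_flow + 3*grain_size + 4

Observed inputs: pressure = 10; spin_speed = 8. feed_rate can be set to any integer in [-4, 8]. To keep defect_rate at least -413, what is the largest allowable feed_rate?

Substituting into the cure_index equation gives cure_index = -4*feed_rate - 34.
This gives grain_size = 12*feed_rate + 121.
Substituting into the melt_flow equation gives melt_flow = -24*feed_rate - 240.
defect_rate becomes -60*feed_rate - 593.
Require -60*feed_rate - 593 ≥ -413, so feed_rate ≤ -3.
The largest integer in [-4, 8] satisfying this is -3.

feed_rate = -3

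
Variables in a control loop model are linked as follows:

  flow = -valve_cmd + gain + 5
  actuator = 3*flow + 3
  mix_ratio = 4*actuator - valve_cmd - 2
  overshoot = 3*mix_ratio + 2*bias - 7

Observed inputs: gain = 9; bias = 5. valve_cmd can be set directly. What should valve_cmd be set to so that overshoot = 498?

valve_cmd = 1

Substituting into the flow equation gives flow = -valve_cmd + 14.
So actuator = -3*valve_cmd + 45.
So mix_ratio = -13*valve_cmd + 178.
So overshoot = -39*valve_cmd + 537.
Solve -39*valve_cmd + 537 = 498: valve_cmd = (498 - 537) / -39 = 1.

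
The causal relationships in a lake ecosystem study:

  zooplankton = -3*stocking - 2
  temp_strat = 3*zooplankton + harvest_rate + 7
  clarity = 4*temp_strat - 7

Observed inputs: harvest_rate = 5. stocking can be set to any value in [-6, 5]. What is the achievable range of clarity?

-163 to 233

Substituting into the temp_strat equation gives temp_strat = -9*stocking + 6.
clarity becomes -36*stocking + 17.
Linear in stocking, so extremes are at the endpoints: stocking = -6 gives clarity = 233; stocking = 5 gives clarity = -163.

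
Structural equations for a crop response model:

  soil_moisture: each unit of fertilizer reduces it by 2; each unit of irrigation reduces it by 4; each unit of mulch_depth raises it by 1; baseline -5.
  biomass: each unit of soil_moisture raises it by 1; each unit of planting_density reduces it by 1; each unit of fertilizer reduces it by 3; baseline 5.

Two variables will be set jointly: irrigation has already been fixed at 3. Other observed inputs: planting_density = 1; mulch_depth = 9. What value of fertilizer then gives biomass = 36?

fertilizer = -8

With irrigation held at 3:
Substituting into the soil_moisture equation gives soil_moisture = -2*fertilizer - 8.
Substituting into the biomass equation gives biomass = -5*fertilizer - 4.
Solve -5*fertilizer - 4 = 36: fertilizer = (36 + 4) / -5 = -8.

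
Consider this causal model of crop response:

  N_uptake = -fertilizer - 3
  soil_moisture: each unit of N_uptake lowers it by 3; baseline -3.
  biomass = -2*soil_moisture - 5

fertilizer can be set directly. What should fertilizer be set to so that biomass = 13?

Substituting into the soil_moisture equation gives soil_moisture = 3*fertilizer + 6.
So biomass = -6*fertilizer - 17.
Solve -6*fertilizer - 17 = 13: fertilizer = (13 + 17) / -6 = -5.

fertilizer = -5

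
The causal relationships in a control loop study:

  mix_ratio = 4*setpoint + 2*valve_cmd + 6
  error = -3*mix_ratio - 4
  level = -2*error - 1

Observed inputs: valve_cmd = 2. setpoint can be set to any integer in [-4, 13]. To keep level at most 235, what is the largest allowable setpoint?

Substituting into the mix_ratio equation gives mix_ratio = 4*setpoint + 10.
This gives error = -12*setpoint - 34.
Substituting into the level equation gives level = 24*setpoint + 67.
Require 24*setpoint + 67 ≤ 235, so setpoint ≤ 7.
The largest integer in [-4, 13] satisfying this is 7.

setpoint = 7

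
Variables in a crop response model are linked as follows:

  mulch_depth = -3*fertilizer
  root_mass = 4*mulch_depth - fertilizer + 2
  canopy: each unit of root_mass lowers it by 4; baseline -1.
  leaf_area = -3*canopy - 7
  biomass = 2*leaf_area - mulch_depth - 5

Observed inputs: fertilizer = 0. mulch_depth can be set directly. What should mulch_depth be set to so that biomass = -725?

mulch_depth = -8

Intervening on mulch_depth fixes its value directly, overriding its dependence on fertilizer.
Substituting into the root_mass equation gives root_mass = 4*mulch_depth + 2.
So canopy = -16*mulch_depth - 9.
Substituting into the leaf_area equation gives leaf_area = 48*mulch_depth + 20.
Substituting into the biomass equation gives biomass = 95*mulch_depth + 35.
Solve 95*mulch_depth + 35 = -725: mulch_depth = (-725 - 35) / 95 = -8.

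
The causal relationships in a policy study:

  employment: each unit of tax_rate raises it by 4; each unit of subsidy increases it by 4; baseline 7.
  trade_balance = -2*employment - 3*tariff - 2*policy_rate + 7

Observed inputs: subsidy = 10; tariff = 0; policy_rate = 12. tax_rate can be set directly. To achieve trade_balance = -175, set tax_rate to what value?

tax_rate = 8

Substituting into the employment equation gives employment = 4*tax_rate + 47.
This gives trade_balance = -8*tax_rate - 111.
Solve -8*tax_rate - 111 = -175: tax_rate = (-175 + 111) / -8 = 8.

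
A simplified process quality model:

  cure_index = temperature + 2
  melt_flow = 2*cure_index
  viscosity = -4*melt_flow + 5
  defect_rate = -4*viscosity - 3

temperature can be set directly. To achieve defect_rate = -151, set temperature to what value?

Substituting into the melt_flow equation gives melt_flow = 2*temperature + 4.
Substituting into the viscosity equation gives viscosity = -8*temperature - 11.
Substituting into the defect_rate equation gives defect_rate = 32*temperature + 41.
Solve 32*temperature + 41 = -151: temperature = (-151 - 41) / 32 = -6.

temperature = -6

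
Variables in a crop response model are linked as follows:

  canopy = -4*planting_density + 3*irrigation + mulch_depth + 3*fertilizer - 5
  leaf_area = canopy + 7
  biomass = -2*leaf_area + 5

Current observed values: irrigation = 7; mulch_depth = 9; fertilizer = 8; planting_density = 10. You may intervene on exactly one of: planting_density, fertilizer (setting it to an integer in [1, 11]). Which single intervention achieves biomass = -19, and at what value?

set planting_density = 11

Intervening on planting_density: with other inputs at their observed values, biomass = 8*planting_density - 107. Solving for -19 gives planting_density = 11, within [1, 11].
Intervening on fertilizer: biomass = -6*fertilizer + 21. Reaching -19 requires fertilizer = 20/3, not an integer.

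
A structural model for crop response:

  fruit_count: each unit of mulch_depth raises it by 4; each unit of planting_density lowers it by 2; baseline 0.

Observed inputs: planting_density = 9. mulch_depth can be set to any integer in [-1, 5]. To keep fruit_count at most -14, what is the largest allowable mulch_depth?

Substituting into the fruit_count equation gives fruit_count = 4*mulch_depth - 18.
Require 4*mulch_depth - 18 ≤ -14, so mulch_depth ≤ 1.
The largest integer in [-1, 5] satisfying this is 1.

mulch_depth = 1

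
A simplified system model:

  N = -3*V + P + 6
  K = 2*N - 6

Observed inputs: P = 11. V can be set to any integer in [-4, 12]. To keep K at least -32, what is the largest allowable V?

V = 10

Substituting into the N equation gives N = -3*V + 17.
K becomes -6*V + 28.
Require -6*V + 28 ≥ -32, so V ≤ 10.
The largest integer in [-4, 12] satisfying this is 10.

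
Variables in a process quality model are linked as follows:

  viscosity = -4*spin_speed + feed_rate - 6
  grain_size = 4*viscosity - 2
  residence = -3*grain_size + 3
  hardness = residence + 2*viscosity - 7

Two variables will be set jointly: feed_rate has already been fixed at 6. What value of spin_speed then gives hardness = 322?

With feed_rate held at 6:
Substituting into the viscosity equation gives viscosity = -4*spin_speed.
So grain_size = -16*spin_speed - 2.
Substituting into the residence equation gives residence = 48*spin_speed + 9.
Substituting into the hardness equation gives hardness = 40*spin_speed + 2.
Solve 40*spin_speed + 2 = 322: spin_speed = (322 - 2) / 40 = 8.

spin_speed = 8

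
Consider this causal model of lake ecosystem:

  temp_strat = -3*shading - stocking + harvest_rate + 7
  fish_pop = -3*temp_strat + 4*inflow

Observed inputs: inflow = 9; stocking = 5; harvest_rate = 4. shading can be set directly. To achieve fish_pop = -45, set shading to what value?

shading = -7

Substituting into the temp_strat equation gives temp_strat = -3*shading + 6.
Substituting into the fish_pop equation gives fish_pop = 9*shading + 18.
Solve 9*shading + 18 = -45: shading = (-45 - 18) / 9 = -7.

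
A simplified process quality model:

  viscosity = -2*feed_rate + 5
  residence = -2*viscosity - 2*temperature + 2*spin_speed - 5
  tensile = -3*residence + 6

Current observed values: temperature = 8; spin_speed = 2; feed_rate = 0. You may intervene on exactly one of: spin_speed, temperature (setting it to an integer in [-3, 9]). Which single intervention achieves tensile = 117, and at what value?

Intervening on spin_speed: with other inputs at their observed values, tensile = -6*spin_speed + 99. Solving for 117 gives spin_speed = -3, within [-3, 9].
Intervening on temperature: tensile = 6*temperature + 39. Reaching 117 requires temperature = 13, outside [-3, 9].

set spin_speed = -3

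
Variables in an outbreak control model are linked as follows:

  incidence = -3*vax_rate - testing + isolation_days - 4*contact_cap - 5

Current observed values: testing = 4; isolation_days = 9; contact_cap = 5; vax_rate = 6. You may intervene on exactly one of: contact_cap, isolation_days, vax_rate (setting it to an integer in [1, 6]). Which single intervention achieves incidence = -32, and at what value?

set vax_rate = 4

Intervening on contact_cap: incidence = -4*contact_cap - 18. Reaching -32 requires contact_cap = 7/2, not an integer.
Intervening on isolation_days: incidence = isolation_days - 47. Reaching -32 requires isolation_days = 15, outside [1, 6].
Intervening on vax_rate: with other inputs at their observed values, incidence = -3*vax_rate - 20. Solving for -32 gives vax_rate = 4, within [1, 6].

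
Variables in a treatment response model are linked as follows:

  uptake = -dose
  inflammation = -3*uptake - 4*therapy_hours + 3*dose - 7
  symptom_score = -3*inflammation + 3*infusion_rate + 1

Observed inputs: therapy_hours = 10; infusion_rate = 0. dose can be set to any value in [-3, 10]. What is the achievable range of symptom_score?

Substituting into the inflammation equation gives inflammation = 6*dose - 47.
Substituting into the symptom_score equation gives symptom_score = -18*dose + 142.
Linear in dose, so extremes are at the endpoints: dose = -3 gives symptom_score = 196; dose = 10 gives symptom_score = -38.

-38 to 196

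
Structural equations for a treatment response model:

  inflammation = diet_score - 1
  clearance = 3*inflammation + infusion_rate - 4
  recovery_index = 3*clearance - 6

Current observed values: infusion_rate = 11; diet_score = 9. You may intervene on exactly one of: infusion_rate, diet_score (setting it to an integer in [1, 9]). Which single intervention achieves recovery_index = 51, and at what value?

set diet_score = 5

Intervening on infusion_rate: recovery_index = 3*infusion_rate + 54. Reaching 51 requires infusion_rate = -1, outside [1, 9].
Intervening on diet_score: with other inputs at their observed values, recovery_index = 9*diet_score + 6. Solving for 51 gives diet_score = 5, within [1, 9].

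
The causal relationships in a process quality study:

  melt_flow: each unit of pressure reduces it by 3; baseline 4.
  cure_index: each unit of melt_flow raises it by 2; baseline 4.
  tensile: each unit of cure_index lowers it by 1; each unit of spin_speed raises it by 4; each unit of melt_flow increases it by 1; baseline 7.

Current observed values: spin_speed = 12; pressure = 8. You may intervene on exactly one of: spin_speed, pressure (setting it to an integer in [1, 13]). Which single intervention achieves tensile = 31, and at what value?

set spin_speed = 2

Intervening on spin_speed: with other inputs at their observed values, tensile = 4*spin_speed + 23. Solving for 31 gives spin_speed = 2, within [1, 13].
Intervening on pressure: tensile = 3*pressure + 47. Reaching 31 requires pressure = -16/3, not an integer.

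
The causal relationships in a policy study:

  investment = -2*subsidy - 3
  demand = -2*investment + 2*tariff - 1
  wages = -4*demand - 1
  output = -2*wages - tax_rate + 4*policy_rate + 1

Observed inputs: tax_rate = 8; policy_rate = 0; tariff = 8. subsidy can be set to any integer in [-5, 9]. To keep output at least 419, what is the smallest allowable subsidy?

subsidy = 8

Substituting into the demand equation gives demand = 4*subsidy + 21.
This gives wages = -16*subsidy - 85.
Substituting into the output equation gives output = 32*subsidy + 163.
Require 32*subsidy + 163 ≥ 419, so subsidy ≥ 8.
The smallest integer in [-5, 9] satisfying this is 8.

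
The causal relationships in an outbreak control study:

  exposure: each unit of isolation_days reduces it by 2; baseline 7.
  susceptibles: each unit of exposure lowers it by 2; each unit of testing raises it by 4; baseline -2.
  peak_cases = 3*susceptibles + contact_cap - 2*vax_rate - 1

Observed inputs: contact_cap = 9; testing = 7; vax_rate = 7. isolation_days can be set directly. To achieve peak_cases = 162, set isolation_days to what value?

isolation_days = 11

Substituting into the susceptibles equation gives susceptibles = 4*isolation_days + 12.
Substituting into the peak_cases equation gives peak_cases = 12*isolation_days + 30.
Solve 12*isolation_days + 30 = 162: isolation_days = (162 - 30) / 12 = 11.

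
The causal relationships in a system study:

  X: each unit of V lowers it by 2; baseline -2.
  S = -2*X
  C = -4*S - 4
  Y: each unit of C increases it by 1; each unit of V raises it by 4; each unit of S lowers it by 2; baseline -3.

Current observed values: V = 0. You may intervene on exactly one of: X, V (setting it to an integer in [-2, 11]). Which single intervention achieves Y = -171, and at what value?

set V = 7

Intervening on X: Y = 12*X - 7. Reaching -171 requires X = -41/3, not an integer.
Intervening on V: with other inputs at their observed values, Y = -20*V - 31. Solving for -171 gives V = 7, within [-2, 11].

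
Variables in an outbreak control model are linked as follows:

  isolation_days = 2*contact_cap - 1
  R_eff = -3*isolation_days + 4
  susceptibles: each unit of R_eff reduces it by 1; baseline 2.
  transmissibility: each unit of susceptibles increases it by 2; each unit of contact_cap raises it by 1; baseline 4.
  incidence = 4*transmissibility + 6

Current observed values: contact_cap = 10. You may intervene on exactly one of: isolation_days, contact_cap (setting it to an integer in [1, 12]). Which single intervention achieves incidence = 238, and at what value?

set isolation_days = 8

Intervening on isolation_days: with other inputs at their observed values, incidence = 24*isolation_days + 46. Solving for 238 gives isolation_days = 8, within [1, 12].
Intervening on contact_cap: incidence = 52*contact_cap - 18. Reaching 238 requires contact_cap = 64/13, not an integer.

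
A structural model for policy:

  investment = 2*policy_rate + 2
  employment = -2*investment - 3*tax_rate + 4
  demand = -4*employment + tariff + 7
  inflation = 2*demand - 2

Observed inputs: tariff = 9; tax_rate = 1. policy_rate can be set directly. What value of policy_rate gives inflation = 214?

Substituting into the employment equation gives employment = -4*policy_rate - 3.
demand becomes 16*policy_rate + 28.
This gives inflation = 32*policy_rate + 54.
Solve 32*policy_rate + 54 = 214: policy_rate = (214 - 54) / 32 = 5.

policy_rate = 5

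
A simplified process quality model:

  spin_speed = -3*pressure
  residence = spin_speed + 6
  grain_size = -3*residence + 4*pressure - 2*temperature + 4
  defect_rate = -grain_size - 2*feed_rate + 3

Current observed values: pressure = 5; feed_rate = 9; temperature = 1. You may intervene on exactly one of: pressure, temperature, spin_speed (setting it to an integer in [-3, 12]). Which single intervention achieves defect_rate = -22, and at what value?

set spin_speed = -1

Intervening on pressure: defect_rate = -13*pressure + 1. Reaching -22 requires pressure = 23/13, not an integer.
Intervening on temperature: defect_rate = 2*temperature - 66. Reaching -22 requires temperature = 22, outside [-3, 12].
Intervening on spin_speed: with other inputs at their observed values, defect_rate = 3*spin_speed - 19. Solving for -22 gives spin_speed = -1, within [-3, 12].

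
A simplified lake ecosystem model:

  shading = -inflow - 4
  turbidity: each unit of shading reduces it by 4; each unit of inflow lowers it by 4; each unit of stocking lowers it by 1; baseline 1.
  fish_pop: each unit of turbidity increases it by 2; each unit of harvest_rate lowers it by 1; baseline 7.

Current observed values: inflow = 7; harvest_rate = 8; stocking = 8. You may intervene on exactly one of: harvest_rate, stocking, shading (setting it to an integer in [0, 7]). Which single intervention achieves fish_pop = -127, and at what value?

set shading = 7

Intervening on harvest_rate: fish_pop = -harvest_rate + 25. Reaching -127 requires harvest_rate = 152, outside [0, 7].
Intervening on stocking: fish_pop = -2*stocking + 33. Reaching -127 requires stocking = 80, outside [0, 7].
Intervening on shading: with other inputs at their observed values, fish_pop = -8*shading - 71. Solving for -127 gives shading = 7, within [0, 7].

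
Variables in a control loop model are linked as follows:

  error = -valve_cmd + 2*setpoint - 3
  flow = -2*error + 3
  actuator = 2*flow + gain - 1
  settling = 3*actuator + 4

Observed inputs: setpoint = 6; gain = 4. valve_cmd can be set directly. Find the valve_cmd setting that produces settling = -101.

valve_cmd = -2

Substituting into the error equation gives error = -valve_cmd + 9.
So flow = 2*valve_cmd - 15.
Substituting into the actuator equation gives actuator = 4*valve_cmd - 27.
settling becomes 12*valve_cmd - 77.
Solve 12*valve_cmd - 77 = -101: valve_cmd = (-101 + 77) / 12 = -2.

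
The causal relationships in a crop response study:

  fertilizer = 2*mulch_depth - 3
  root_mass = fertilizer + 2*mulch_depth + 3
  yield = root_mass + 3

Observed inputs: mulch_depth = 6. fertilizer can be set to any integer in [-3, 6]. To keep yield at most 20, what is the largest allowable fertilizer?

fertilizer = 2

Intervening on fertilizer fixes its value directly, overriding its dependence on mulch_depth.
Substituting into the root_mass equation gives root_mass = fertilizer + 15.
So yield = fertilizer + 18.
Require fertilizer + 18 ≤ 20, so fertilizer ≤ 2.
The largest integer in [-3, 6] satisfying this is 2.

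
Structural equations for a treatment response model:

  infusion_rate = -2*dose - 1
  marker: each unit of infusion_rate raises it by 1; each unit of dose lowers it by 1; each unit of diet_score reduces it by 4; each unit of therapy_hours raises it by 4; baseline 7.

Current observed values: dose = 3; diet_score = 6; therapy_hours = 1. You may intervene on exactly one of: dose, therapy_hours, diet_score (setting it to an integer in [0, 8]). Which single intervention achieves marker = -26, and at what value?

Intervening on dose: with other inputs at their observed values, marker = -3*dose - 14. Solving for -26 gives dose = 4, within [0, 8].
Intervening on therapy_hours: marker = 4*therapy_hours - 27. Reaching -26 requires therapy_hours = 1/4, not an integer.
Intervening on diet_score: marker = -4*diet_score + 1. Reaching -26 requires diet_score = 27/4, not an integer.

set dose = 4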